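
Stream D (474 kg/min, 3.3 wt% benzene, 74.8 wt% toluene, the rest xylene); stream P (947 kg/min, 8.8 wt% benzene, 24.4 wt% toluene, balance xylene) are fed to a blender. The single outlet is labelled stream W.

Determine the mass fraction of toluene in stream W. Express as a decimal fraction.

Total flow out = 474 + 947 = 1421 kg/min.
toluene in = 474×0.748 + 947×0.244 = 585.62 kg/min.
toluene mass fraction in W = 585.62/1421 = 0.4121.

0.4121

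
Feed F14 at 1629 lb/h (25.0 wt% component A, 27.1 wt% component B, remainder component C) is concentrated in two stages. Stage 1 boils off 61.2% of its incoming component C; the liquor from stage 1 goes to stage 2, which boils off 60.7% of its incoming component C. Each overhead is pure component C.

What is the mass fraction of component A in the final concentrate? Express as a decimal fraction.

0.421

component C in feed = 1629×0.479 = 780.29 lb/h.
After stage 1: component C left = (1−0.612)×780.29 = 302.75; stream total = 1151.5 lb/h.
After stage 2: component C left = (1−0.607)×302.75 = 118.98; final concentrate = 967.69 lb/h.
component A fraction = 407.25/967.69 = 0.421.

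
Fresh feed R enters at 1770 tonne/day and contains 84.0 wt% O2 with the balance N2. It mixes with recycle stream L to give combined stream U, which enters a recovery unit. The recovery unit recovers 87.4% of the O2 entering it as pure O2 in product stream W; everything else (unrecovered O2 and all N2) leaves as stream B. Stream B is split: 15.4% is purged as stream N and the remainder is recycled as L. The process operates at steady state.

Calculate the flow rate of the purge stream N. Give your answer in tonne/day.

N2 enters only via R and leaves only via the purge: 1770×0.160 = 0.154×(N2 in B), and the recovery unit passes all N2, so N2 in U = N2 in B = 1839 tonne/day.
O2 in U: m_A = 1770×0.840 + (1−0.154)·(1−0.874)·m_A, so m_A = 1486.8/0.8934 = 1664.2 tonne/day.
B = (1−0.874)×1664.2 + 1839 = 2048.6 tonne/day.
Purge N = 0.154×2048.6 = 315.49 tonne/day.

315.5 tonne/day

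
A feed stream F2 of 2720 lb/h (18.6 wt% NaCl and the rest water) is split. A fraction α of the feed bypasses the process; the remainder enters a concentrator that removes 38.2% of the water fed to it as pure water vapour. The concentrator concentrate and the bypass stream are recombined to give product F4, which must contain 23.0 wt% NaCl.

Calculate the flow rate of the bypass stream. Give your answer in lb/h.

1047 lb/h

All 2720×0.186 = 505.92 lb/h of NaCl reaches F4, so F4 = 505.92/0.230 = 2199.7 lb/h and vapour = 520.35 lb/h.
The evaporator receives (1−α)·2720 of feed at 0.814 water and removes 0.382 of that water:
0.382×0.814×(1−α)×2720 = 520.35
(1−α) = 520.35/845.78 = 0.6152;  α = 0.3848.
Bypass flow = 0.3848×2720 = 1046.6 lb/h.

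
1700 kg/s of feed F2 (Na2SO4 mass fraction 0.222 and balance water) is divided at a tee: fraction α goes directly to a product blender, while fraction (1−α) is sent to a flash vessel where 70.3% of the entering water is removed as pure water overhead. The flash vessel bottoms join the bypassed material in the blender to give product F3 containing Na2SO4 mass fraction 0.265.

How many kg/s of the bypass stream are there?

All 1700×0.222 = 377.4 kg/s of Na2SO4 reaches F3, so F3 = 377.4/0.265 = 1424.2 kg/s and vapour = 275.85 kg/s.
The evaporator receives (1−α)·1700 of feed at 0.778 water and removes 0.703 of that water:
0.703×0.778×(1−α)×1700 = 275.85
(1−α) = 275.85/929.79 = 0.2967;  α = 0.7033.
Bypass flow = 0.7033×1700 = 1195.6 kg/s.

1196 kg/s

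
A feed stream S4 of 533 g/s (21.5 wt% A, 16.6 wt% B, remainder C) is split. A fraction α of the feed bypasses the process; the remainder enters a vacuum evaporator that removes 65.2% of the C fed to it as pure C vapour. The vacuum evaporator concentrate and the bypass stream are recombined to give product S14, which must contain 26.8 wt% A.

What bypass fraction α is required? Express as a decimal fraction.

0.510

All 533×0.215 = 114.59 g/s of A reaches S14, so S14 = 114.59/0.268 = 427.59 g/s and vapour = 105.41 g/s.
The evaporator receives (1−α)·533 of feed at 0.619 C and removes 0.652 of that C:
0.652×0.619×(1−α)×533 = 105.41
(1−α) = 105.41/215.11 = 0.4900;  α = 0.5100.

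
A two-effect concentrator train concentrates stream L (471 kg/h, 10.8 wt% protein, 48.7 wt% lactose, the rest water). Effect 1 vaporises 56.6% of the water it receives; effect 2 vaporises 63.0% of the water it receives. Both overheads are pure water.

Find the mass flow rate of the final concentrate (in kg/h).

water in feed = 471×0.405 = 190.76 kg/h.
After stage 1: water left = (1−0.566)×190.76 = 82.788; stream total = 363.03 kg/h.
After stage 2: water left = (1−0.630)×82.788 = 30.631; final concentrate = 310.88 kg/h.

310.9 kg/h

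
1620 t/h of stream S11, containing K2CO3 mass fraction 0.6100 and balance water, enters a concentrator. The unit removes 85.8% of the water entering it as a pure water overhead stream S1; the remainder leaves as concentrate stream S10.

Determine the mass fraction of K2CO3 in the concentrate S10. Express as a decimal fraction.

K2CO3 is not removed: 1620×0.610 = 988.2 t/h of K2CO3 enters S10.
water entering = 1620×0.390 = 631.8 t/h; overhead removed = 0.858×631.8 = 542.08 t/h.
Concentrate = 1620 − 542.08 = 1077.9 t/h.
Mass fraction = 988.2/1077.9 = 0.9168.

0.9168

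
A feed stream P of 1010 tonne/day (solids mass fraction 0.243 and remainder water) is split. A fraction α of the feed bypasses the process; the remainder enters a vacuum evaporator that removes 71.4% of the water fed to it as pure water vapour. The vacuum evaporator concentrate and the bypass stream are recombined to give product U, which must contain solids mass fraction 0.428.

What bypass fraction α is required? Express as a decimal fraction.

0.200

All 1010×0.243 = 245.43 tonne/day of solids reaches U, so U = 245.43/0.428 = 573.43 tonne/day and vapour = 436.57 tonne/day.
The evaporator receives (1−α)·1010 of feed at 0.757 water and removes 0.714 of that water:
0.714×0.757×(1−α)×1010 = 436.57
(1−α) = 436.57/545.9 = 0.7997;  α = 0.2003.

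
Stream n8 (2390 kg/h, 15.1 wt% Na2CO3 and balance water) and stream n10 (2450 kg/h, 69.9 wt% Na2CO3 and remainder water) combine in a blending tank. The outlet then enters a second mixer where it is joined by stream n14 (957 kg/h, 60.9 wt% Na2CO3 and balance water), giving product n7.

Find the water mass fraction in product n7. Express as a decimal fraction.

0.5418

Overall, product flow = 5797 kg/h.
water in = 2390×0.849 + 2450×0.301 + 957×0.391 = 3140.7 kg/h.
water fraction in n7 = 0.5418.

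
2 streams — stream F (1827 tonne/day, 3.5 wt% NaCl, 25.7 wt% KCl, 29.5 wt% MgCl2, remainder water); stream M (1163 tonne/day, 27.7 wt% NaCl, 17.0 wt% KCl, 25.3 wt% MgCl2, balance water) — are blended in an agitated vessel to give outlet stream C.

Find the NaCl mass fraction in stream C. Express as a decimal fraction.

Total flow out = 1827 + 1163 = 2990 tonne/day.
NaCl in = 1827×0.035 + 1163×0.277 = 386.1 tonne/day.
NaCl mass fraction in C = 386.1/2990 = 0.129.

0.129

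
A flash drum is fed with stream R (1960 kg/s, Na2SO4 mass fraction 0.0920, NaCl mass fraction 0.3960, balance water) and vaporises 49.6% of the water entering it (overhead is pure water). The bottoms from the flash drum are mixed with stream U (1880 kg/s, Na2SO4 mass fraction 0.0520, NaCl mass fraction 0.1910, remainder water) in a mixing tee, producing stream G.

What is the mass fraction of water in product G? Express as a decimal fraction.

Vapour removed = 0.496×0.512×1960 = 497.75 kg/s; concentrate = 1462.3 kg/s.
water reaching the mixer = 505.77 (from concentrate) + 1880×0.757 = 1928.9 kg/s.
Product flow = 1462.3 + 1880 = 3342.3 kg/s; water fraction = 0.5771.

0.5771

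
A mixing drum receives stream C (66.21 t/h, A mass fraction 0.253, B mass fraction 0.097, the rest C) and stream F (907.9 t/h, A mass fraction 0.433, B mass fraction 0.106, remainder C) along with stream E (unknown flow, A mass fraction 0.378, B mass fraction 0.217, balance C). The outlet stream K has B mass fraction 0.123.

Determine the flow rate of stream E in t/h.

Let E be the unknown flow. Total out = 974.11 + E.
B balance: 102.66 + 0.217·E = 0.123·(974.11 + E)
(0.217 − 0.123)·E = 0.123×974.11 − 102.66 = 17.156
E = 17.156 / 0.094 = 182.51 t/h

182.5 t/h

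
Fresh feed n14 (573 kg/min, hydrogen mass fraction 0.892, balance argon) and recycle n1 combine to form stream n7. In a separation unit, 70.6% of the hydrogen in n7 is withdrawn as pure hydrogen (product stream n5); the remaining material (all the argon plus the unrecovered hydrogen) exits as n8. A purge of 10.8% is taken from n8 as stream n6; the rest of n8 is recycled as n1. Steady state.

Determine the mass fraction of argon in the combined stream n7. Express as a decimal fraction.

argon enters only via n14 and leaves only via the purge: 573×0.108 = 0.108×(argon in n8), and the separation unit passes all argon, so argon in n7 = argon in n8 = 573 kg/min.
hydrogen in n7: m_A = 573×0.892 + (1−0.108)·(1−0.706)·m_A, so m_A = 511.12/0.7378 = 692.8 kg/min.
n7 = 692.8 + 573 = 1265.8 kg/min.
argon fraction in n7 = 573/1265.8 = 0.453.

0.453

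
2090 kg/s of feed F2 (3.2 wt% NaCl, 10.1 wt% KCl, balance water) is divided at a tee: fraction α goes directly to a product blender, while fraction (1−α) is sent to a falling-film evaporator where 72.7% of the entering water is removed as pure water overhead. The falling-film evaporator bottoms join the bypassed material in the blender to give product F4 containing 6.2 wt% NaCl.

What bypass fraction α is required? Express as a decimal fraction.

All 2090×0.032 = 66.88 kg/s of NaCl reaches F4, so F4 = 66.88/0.062 = 1078.7 kg/s and vapour = 1011.3 kg/s.
The evaporator receives (1−α)·2090 of feed at 0.867 water and removes 0.727 of that water:
0.727×0.867×(1−α)×2090 = 1011.3
(1−α) = 1011.3/1317.3 = 0.7677;  α = 0.2323.

0.232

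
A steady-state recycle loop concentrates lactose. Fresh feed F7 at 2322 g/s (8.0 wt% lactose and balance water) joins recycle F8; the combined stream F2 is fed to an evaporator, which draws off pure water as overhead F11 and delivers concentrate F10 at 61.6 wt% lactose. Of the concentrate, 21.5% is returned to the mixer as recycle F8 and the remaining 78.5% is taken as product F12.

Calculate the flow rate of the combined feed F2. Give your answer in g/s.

Overall lactose balance (none leaves overhead): lactose in fresh feed = lactose in product, i.e. 2322×0.080 = (1−0.215)·F10·0.616.
F10 = 185.76/(0.616×0.785) = 384.15 g/s.
Recycle F8 = 0.215×384.15 = 82.592 g/s.
Combined feed F2 = 2322 + 82.592 = 2404.6 g/s.

2405 g/s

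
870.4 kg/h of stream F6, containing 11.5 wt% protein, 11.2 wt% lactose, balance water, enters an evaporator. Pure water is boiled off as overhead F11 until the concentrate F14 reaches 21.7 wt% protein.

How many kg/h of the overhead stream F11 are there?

protein is conserved: 870.4×0.115 = 100.1 kg/h all reports to the concentrate.
Concentrate = 100.1/(target fraction) = 461.27 kg/h.
Overhead = 870.4 − 461.27 = 409.13 kg/h.

409.1 kg/h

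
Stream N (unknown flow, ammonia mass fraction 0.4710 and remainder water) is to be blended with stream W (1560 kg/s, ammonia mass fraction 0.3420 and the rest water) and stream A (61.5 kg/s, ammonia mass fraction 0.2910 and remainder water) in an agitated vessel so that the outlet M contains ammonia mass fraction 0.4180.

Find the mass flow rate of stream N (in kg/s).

2384 kg/s

Let N be the unknown flow. Total out = 1621.5 + N.
ammonia balance: 551.42 + 0.471·N = 0.418·(1621.5 + N)
(0.471 − 0.418)·N = 0.418×1621.5 − 551.42 = 126.37
N = 126.37 / 0.053 = 2384.3 kg/s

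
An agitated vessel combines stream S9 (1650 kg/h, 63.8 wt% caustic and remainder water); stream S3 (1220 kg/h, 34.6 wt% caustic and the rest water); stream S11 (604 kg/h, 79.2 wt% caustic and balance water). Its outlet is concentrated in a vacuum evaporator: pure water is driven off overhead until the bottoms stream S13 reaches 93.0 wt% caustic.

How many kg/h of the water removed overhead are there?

1374 kg/h

caustic entering = 1650×0.638 + 1220×0.346 + 604×0.792 = 1953.2 kg/h.
All caustic reports to S13, so S13 = 1953.2/0.930 = 2100.2 kg/h.
Total feed = 3474 kg/h; overhead = 3474 − 2100.2 = 1373.8 kg/h.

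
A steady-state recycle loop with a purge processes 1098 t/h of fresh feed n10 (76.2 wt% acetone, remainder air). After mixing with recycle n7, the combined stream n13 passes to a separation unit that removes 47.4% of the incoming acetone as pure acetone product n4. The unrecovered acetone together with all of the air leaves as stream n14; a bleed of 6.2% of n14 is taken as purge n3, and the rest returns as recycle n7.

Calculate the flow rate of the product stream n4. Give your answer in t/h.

acetone in n13: m_A = 1098×0.762 + (1−0.062)·(1−0.474)·m_A, so m_A = 836.68/0.5066 = 1651.5 t/h.
Product n4 = 0.474×1651.5 = 782.82 t/h.

782.8 t/h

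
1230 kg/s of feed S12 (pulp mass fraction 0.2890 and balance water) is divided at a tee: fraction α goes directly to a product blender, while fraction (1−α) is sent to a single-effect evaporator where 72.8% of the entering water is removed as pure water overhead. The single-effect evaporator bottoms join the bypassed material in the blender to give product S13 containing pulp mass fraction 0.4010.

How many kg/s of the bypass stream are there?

All 1230×0.289 = 355.47 kg/s of pulp reaches S13, so S13 = 355.47/0.401 = 886.46 kg/s and vapour = 343.54 kg/s.
The evaporator receives (1−α)·1230 of feed at 0.711 water and removes 0.728 of that water:
0.728×0.711×(1−α)×1230 = 343.54
(1−α) = 343.54/636.66 = 0.5396;  α = 0.4604.
Bypass flow = 0.4604×1230 = 566.29 kg/s.

566.3 kg/s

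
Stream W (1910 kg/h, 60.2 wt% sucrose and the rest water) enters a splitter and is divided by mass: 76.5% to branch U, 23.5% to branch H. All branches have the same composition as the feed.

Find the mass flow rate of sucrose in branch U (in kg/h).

879.6 kg/h

Branch U total = 0.765×1910 = 1461.2 kg/h.
sucrose in U = 0.602×1461.2 = 879.61 kg/h.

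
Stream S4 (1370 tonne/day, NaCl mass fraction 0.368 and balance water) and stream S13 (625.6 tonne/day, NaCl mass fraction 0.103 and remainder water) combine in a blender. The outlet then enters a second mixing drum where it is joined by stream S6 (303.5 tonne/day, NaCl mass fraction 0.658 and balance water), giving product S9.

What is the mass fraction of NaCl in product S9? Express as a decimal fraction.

Overall, product flow = 2299.1 tonne/day.
NaCl in = 1370×0.368 + 625.6×0.103 + 303.5×0.658 = 768.3 tonne/day.
NaCl fraction in S9 = 0.334.

0.334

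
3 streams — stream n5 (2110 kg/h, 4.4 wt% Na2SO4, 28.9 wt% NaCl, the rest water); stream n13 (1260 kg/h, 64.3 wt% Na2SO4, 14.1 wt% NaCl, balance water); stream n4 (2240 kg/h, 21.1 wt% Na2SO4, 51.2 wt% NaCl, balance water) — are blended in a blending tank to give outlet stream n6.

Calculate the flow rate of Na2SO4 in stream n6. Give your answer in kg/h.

Na2SO4 out = Na2SO4 in = 2110×0.044 + 1260×0.643 + 2240×0.211 = 1375.7 kg/h.

1376 kg/h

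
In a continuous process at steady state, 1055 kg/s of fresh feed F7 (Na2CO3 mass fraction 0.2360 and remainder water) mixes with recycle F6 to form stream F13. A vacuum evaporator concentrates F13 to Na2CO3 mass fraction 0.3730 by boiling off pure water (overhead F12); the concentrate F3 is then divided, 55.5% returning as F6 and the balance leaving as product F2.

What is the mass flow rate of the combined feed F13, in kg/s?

1888 kg/s

Overall Na2CO3 balance (none leaves overhead): Na2CO3 in fresh feed = Na2CO3 in product, i.e. 1055×0.236 = (1−0.555)·F3·0.373.
F3 = 248.98/(0.373×0.445) = 1500 kg/s.
Recycle F6 = 0.555×1500 = 832.51 kg/s.
Combined feed F13 = 1055 + 832.51 = 1887.5 kg/s.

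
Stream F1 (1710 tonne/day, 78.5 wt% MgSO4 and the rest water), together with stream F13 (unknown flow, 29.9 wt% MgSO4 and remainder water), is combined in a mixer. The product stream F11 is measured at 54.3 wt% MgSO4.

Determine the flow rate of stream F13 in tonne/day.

Let F13 be the unknown flow. Total out = 1710 + F13.
MgSO4 balance: 1342.4 + 0.299·F13 = 0.543·(1710 + F13)
(0.299 − 0.543)·F13 = 0.543×1710 − 1342.4 = -413.82
F13 = -413.82 / -0.244 = 1696 tonne/day

1696 tonne/day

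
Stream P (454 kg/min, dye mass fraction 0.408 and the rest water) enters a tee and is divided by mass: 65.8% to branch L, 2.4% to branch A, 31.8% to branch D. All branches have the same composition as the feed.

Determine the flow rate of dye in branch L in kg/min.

121.9 kg/min

Branch L total = 0.658×454 = 298.73 kg/min.
dye in L = 0.408×298.73 = 121.88 kg/min.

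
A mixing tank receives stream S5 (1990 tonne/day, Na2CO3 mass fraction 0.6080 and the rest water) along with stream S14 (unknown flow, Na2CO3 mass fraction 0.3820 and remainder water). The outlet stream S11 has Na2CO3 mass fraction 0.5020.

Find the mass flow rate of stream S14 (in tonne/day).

Let S14 be the unknown flow. Total out = 1990 + S14.
Na2CO3 balance: 1209.9 + 0.382·S14 = 0.502·(1990 + S14)
(0.382 − 0.502)·S14 = 0.502×1990 − 1209.9 = -210.94
S14 = -210.94 / -0.120 = 1757.8 tonne/day

1758 tonne/day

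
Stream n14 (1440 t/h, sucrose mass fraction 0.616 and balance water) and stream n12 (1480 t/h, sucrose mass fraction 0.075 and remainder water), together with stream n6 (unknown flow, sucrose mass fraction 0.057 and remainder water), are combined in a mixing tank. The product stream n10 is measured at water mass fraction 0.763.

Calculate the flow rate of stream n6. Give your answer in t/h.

Let n6 be the unknown flow. Total out = 2920 + n6.
water balance: 1922 + 0.943·n6 = 0.763·(2920 + n6)
(0.943 − 0.763)·n6 = 0.763×2920 − 1922 = 306
n6 = 306 / 0.180 = 1700 t/h

1700 t/h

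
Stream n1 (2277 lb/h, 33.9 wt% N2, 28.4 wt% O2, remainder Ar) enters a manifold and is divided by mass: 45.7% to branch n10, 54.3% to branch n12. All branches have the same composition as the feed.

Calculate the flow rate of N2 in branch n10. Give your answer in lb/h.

352.8 lb/h

Branch n10 total = 0.457×2277 = 1040.6 lb/h.
N2 in n10 = 0.339×1040.6 = 352.76 lb/h.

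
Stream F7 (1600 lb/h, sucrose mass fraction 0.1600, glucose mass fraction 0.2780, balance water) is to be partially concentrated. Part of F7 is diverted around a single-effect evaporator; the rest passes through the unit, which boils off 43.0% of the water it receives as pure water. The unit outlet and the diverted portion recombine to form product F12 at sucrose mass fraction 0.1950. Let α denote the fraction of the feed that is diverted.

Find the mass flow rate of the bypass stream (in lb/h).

411.6 lb/h

All 1600×0.160 = 256 lb/h of sucrose reaches F12, so F12 = 256/0.195 = 1312.8 lb/h and vapour = 287.18 lb/h.
The evaporator receives (1−α)·1600 of feed at 0.562 water and removes 0.430 of that water:
0.430×0.562×(1−α)×1600 = 287.18
(1−α) = 287.18/386.66 = 0.7427;  α = 0.2573.
Bypass flow = 0.2573×1600 = 411.64 lb/h.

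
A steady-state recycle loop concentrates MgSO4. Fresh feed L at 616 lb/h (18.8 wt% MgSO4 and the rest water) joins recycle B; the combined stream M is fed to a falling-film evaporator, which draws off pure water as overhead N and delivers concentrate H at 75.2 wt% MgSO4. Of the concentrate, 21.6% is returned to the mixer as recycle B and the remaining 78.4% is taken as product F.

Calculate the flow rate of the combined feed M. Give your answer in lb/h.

658.4 lb/h

Overall MgSO4 balance (none leaves overhead): MgSO4 in fresh feed = MgSO4 in product, i.e. 616×0.188 = (1−0.216)·H·0.752.
H = 115.81/(0.752×0.784) = 196.43 lb/h.
Recycle B = 0.216×196.43 = 42.429 lb/h.
Combined feed M = 616 + 42.429 = 658.43 lb/h.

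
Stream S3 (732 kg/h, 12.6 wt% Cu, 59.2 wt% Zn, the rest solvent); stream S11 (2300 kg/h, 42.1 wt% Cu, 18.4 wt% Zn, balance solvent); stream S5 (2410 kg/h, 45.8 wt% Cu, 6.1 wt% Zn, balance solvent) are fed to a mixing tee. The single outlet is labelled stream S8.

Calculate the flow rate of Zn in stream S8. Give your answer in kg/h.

Zn out = Zn in = 732×0.592 + 2300×0.184 + 2410×0.061 = 1003.6 kg/h.

1004 kg/h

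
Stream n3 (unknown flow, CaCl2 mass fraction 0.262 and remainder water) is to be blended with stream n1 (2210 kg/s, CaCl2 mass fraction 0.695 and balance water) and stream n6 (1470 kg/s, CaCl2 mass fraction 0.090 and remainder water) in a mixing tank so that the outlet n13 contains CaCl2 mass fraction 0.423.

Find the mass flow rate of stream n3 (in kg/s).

Let n3 be the unknown flow. Total out = 3680 + n3.
CaCl2 balance: 1668.2 + 0.262·n3 = 0.423·(3680 + n3)
(0.262 − 0.423)·n3 = 0.423×3680 − 1668.2 = -111.61
n3 = -111.61 / -0.161 = 693.23 kg/s

693.2 kg/s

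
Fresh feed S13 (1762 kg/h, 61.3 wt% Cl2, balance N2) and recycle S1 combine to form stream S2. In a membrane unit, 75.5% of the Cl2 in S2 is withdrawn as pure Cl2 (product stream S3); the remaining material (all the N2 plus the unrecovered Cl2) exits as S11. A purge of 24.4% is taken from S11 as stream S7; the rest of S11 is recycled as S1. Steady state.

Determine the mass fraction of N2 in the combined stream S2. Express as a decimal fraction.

0.678

N2 enters only via S13 and leaves only via the purge: 1762×0.387 = 0.244×(N2 in S11), and the membrane unit passes all N2, so N2 in S2 = N2 in S11 = 2794.6 kg/h.
Cl2 in S2: m_A = 1762×0.613 + (1−0.244)·(1−0.755)·m_A, so m_A = 1080.1/0.8148 = 1325.6 kg/h.
S2 = 1325.6 + 2794.6 = 4120.3 kg/h.
N2 fraction in S2 = 2794.6/4120.3 = 0.678.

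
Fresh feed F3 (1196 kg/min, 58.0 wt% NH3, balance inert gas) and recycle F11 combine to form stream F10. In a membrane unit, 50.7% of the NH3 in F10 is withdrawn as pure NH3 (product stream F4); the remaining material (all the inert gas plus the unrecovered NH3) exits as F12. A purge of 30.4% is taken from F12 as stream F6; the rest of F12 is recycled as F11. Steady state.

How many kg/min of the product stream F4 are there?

NH3 in F10: m_A = 1196×0.580 + (1−0.304)·(1−0.507)·m_A, so m_A = 693.68/0.6569 = 1056 kg/min.
Product F4 = 0.507×1056 = 535.41 kg/min.

535.4 kg/min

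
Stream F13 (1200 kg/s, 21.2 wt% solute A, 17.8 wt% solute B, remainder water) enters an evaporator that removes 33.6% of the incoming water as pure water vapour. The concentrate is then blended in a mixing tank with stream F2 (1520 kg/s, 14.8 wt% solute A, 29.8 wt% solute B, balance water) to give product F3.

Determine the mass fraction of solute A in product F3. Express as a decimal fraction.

Vapour removed = 0.336×0.610×1200 = 245.95 kg/s; concentrate = 954.05 kg/s.
solute A reaching the mixer = 254.4 (from concentrate) + 1520×0.148 = 479.36 kg/s.
Product flow = 954.05 + 1520 = 2474 kg/s; solute A fraction = 0.194.

0.194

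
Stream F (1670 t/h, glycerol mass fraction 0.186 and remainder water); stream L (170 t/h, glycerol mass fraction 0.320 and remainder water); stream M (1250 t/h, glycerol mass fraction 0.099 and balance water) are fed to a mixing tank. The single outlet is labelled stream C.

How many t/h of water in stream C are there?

2601 t/h

water out = water in = 1670×0.814 + 170×0.680 + 1250×0.901 = 2601.2 t/h.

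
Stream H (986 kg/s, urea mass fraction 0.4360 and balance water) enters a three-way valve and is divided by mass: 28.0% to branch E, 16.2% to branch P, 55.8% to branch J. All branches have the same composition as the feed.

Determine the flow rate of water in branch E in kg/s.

155.7 kg/s

Branch E total = 0.280×986 = 276.08 kg/s.
water in E = 0.564×276.08 = 155.71 kg/s.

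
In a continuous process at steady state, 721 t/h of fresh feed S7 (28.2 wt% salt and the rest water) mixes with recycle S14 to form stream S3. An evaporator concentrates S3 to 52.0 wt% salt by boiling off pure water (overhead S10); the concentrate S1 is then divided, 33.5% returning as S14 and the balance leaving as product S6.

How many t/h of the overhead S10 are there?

Overall salt balance (none leaves overhead): salt in fresh feed = salt in product, i.e. 721×0.282 = (1−0.335)·S1·0.520.
S1 = 203.32/(0.520×0.665) = 587.98 t/h.
Recycle S14 = 0.335×587.98 = 196.97 t/h.
Combined feed S3 = 721 + 196.97 = 917.97 t/h.
Overhead S10 = S3 − S1 = 917.97 − 587.98 = 330 t/h.

330 t/h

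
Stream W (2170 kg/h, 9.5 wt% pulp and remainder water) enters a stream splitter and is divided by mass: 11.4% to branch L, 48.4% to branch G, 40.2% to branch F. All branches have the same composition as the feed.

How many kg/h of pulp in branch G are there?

99.78 kg/h

Branch G total = 0.484×2170 = 1050.3 kg/h.
pulp in G = 0.095×1050.3 = 99.777 kg/h.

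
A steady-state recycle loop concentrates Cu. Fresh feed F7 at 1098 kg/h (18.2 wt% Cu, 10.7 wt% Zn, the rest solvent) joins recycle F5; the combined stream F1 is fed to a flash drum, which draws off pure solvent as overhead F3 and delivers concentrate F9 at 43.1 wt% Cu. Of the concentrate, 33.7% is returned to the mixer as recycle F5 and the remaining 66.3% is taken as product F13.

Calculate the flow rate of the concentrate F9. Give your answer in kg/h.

Overall Cu balance (none leaves overhead): Cu in fresh feed = Cu in product, i.e. 1098×0.182 = (1−0.337)·F9·0.431.
F9 = 199.84/(0.431×0.663) = 699.33 kg/h.

699.3 kg/h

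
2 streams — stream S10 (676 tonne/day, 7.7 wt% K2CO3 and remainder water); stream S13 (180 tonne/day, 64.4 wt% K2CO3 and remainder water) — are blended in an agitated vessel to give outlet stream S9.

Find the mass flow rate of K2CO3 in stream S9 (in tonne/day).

168 tonne/day

K2CO3 out = K2CO3 in = 676×0.077 + 180×0.644 = 167.97 tonne/day.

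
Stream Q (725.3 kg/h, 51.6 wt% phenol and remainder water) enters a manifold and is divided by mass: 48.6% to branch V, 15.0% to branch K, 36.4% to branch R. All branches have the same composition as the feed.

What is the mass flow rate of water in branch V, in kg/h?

170.6 kg/h

Branch V total = 0.486×725.3 = 352.5 kg/h.
water in V = 0.484×352.5 = 170.61 kg/h.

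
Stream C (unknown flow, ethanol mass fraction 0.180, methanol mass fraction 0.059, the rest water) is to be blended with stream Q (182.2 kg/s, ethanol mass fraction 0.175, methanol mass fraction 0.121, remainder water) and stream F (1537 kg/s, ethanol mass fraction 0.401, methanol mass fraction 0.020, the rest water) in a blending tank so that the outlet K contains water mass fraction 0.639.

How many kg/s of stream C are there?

658.8 kg/s

Let C be the unknown flow. Total out = 1719.2 + C.
water balance: 1018.2 + 0.761·C = 0.639·(1719.2 + C)
(0.761 − 0.639)·C = 0.639×1719.2 − 1018.2 = 80.377
C = 80.377 / 0.122 = 658.83 kg/s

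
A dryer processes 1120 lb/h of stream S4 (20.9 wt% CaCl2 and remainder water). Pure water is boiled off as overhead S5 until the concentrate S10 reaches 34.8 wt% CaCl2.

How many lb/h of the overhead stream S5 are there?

447.4 lb/h

CaCl2 is conserved: 1120×0.209 = 234.08 lb/h all reports to the concentrate.
Concentrate = 234.08/(target fraction) = 672.64 lb/h.
Overhead = 1120 − 672.64 = 447.36 lb/h.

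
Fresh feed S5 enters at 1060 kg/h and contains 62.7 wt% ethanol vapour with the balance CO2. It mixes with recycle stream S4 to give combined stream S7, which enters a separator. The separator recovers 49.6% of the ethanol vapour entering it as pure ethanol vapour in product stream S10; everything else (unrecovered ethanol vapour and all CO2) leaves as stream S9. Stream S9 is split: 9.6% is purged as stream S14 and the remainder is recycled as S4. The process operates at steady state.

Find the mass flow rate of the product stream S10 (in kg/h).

605.5 kg/h

ethanol vapour in S7: m_A = 1060×0.627 + (1−0.096)·(1−0.496)·m_A, so m_A = 664.62/0.5444 = 1220.9 kg/h.
Product S10 = 0.496×1220.9 = 605.55 kg/h.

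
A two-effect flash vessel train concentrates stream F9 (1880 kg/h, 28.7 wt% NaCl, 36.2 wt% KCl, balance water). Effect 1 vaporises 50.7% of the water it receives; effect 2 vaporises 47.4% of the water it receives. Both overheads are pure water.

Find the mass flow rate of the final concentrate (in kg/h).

1391 kg/h

water in feed = 1880×0.351 = 659.88 kg/h.
After stage 1: water left = (1−0.507)×659.88 = 325.32; stream total = 1545.4 kg/h.
After stage 2: water left = (1−0.474)×325.32 = 171.12; final concentrate = 1391.2 kg/h.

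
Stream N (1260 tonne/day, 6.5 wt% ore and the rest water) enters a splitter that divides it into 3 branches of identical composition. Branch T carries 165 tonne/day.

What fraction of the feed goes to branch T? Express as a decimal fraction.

0.131

Fraction to T = 165/1260 = 0.1310.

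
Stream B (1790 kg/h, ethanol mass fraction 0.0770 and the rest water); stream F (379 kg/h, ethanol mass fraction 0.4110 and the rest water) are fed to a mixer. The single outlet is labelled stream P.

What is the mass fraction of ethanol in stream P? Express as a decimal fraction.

Total flow out = 1790 + 379 = 2169 kg/h.
ethanol in = 1790×0.077 + 379×0.411 = 293.6 kg/h.
ethanol mass fraction in P = 293.6/2169 = 0.1354.

0.1354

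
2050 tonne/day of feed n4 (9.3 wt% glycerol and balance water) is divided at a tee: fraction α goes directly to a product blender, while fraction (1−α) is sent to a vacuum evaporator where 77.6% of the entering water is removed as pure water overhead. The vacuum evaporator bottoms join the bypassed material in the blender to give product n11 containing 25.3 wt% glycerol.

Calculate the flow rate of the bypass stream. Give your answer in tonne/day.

208 tonne/day

All 2050×0.093 = 190.65 tonne/day of glycerol reaches n11, so n11 = 190.65/0.253 = 753.56 tonne/day and vapour = 1296.4 tonne/day.
The evaporator receives (1−α)·2050 of feed at 0.907 water and removes 0.776 of that water:
0.776×0.907×(1−α)×2050 = 1296.4
(1−α) = 1296.4/1442.9 = 0.8985;  α = 0.1015.
Bypass flow = 0.1015×2050 = 208.02 tonne/day.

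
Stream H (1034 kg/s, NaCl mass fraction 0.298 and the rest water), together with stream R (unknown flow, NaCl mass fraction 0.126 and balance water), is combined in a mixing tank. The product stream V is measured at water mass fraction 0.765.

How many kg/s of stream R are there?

Let R be the unknown flow. Total out = 1034 + R.
water balance: 725.87 + 0.874·R = 0.765·(1034 + R)
(0.874 − 0.765)·R = 0.765×1034 − 725.87 = 65.142
R = 65.142 / 0.109 = 597.63 kg/s

597.6 kg/s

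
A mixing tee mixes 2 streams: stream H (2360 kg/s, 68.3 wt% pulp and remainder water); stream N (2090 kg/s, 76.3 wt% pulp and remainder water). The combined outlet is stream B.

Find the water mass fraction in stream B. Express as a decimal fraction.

0.2794

Total flow out = 2360 + 2090 = 4450 kg/s.
water in = 2360×0.317 + 2090×0.237 = 1243.5 kg/s.
water mass fraction in B = 1243.5/4450 = 0.2794.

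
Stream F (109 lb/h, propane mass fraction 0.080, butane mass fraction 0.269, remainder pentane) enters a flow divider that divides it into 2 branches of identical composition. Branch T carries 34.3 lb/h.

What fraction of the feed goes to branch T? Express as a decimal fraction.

Fraction to T = 34.3/109 = 0.3147.

0.315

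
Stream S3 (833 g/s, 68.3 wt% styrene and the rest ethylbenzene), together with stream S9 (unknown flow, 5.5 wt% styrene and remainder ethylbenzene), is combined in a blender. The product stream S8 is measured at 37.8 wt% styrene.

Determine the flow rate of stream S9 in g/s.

Let S9 be the unknown flow. Total out = 833 + S9.
styrene balance: 568.94 + 0.055·S9 = 0.378·(833 + S9)
(0.055 − 0.378)·S9 = 0.378×833 − 568.94 = -254.07
S9 = -254.07 / -0.323 = 786.58 g/s

786.6 g/s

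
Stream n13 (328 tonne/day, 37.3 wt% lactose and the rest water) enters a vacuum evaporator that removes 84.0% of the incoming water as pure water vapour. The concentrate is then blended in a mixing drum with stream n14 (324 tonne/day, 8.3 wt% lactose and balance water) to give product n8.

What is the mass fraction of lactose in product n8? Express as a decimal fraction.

Vapour removed = 0.840×0.627×328 = 172.75 tonne/day; concentrate = 155.25 tonne/day.
lactose reaching the mixer = 122.34 (from concentrate) + 324×0.083 = 149.24 tonne/day.
Product flow = 155.25 + 324 = 479.25 tonne/day; lactose fraction = 0.3114.

0.3114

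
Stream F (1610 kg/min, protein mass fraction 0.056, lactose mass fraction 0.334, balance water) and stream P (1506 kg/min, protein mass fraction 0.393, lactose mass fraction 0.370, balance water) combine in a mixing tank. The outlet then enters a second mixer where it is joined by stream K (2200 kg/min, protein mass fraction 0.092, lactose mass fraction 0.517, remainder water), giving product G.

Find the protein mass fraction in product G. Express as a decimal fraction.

0.166

Overall, product flow = 5316 kg/min.
protein in = 1610×0.056 + 1506×0.393 + 2200×0.092 = 884.42 kg/min.
protein fraction in G = 0.166.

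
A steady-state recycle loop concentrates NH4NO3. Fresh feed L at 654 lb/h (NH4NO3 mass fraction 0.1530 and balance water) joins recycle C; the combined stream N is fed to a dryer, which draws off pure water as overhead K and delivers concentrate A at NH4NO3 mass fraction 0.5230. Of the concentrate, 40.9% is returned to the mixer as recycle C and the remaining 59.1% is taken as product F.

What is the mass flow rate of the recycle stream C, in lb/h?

Overall NH4NO3 balance (none leaves overhead): NH4NO3 in fresh feed = NH4NO3 in product, i.e. 654×0.153 = (1−0.409)·A·0.523.
A = 100.06/(0.523×0.591) = 323.73 lb/h.
Recycle C = 0.409×323.73 = 132.4 lb/h.

132.4 lb/h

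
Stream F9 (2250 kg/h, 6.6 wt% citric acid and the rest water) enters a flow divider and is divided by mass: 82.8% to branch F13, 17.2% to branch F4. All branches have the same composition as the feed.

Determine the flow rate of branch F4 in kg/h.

Branch F4 flow = 0.172×2250 = 387 kg/h.

387 kg/h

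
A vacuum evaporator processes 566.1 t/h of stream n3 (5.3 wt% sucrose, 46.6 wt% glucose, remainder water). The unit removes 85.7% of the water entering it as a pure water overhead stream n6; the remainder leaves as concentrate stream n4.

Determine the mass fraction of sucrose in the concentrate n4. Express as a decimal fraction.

sucrose is not removed: 566.1×0.053 = 30.003 t/h of sucrose enters n4.
water entering = 566.1×0.481 = 272.29 t/h; overhead removed = 0.857×272.29 = 233.36 t/h.
Concentrate = 566.1 − 233.36 = 332.74 t/h.
Mass fraction = 30.003/332.74 = 0.090.

0.090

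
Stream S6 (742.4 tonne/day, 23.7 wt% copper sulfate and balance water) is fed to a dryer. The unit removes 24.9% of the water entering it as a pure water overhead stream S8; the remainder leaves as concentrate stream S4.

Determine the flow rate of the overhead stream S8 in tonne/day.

141 tonne/day

water entering = 742.4×0.763 = 566.45 tonne/day; overhead removed = 0.249×566.45 = 141.05 tonne/day.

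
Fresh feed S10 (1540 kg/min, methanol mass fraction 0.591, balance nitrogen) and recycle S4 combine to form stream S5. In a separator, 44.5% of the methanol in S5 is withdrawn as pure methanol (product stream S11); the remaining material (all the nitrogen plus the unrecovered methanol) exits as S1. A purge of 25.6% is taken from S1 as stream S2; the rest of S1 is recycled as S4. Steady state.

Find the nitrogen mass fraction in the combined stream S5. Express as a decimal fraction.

0.613

nitrogen enters only via S10 and leaves only via the purge: 1540×0.409 = 0.256×(nitrogen in S1), and the separator passes all nitrogen, so nitrogen in S5 = nitrogen in S1 = 2460.4 kg/min.
methanol in S5: m_A = 1540×0.591 + (1−0.256)·(1−0.445)·m_A, so m_A = 910.14/0.5871 = 1550.3 kg/min.
S5 = 1550.3 + 2460.4 = 4010.7 kg/min.
nitrogen fraction in S5 = 2460.4/4010.7 = 0.613.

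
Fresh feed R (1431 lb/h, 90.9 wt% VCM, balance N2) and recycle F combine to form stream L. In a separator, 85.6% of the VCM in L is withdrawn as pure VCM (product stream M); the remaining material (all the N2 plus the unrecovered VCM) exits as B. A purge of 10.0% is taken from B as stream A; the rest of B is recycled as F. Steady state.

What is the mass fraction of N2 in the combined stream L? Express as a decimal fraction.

N2 enters only via R and leaves only via the purge: 1431×0.091 = 0.100×(N2 in B), and the separator passes all N2, so N2 in L = N2 in B = 1302.2 lb/h.
VCM in L: m_A = 1431×0.909 + (1−0.100)·(1−0.856)·m_A, so m_A = 1300.8/0.8704 = 1494.5 lb/h.
L = 1494.5 + 1302.2 = 2796.7 lb/h.
N2 fraction in L = 1302.2/2796.7 = 0.4656.

0.4656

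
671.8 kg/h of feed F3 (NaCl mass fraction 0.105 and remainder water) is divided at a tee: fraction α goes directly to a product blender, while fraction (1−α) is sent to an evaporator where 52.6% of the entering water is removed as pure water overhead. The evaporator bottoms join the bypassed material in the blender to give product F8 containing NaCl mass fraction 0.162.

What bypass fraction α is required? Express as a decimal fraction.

0.253

All 671.8×0.105 = 70.539 kg/h of NaCl reaches F8, so F8 = 70.539/0.162 = 435.43 kg/h and vapour = 236.37 kg/h.
The evaporator receives (1−α)·671.8 of feed at 0.895 water and removes 0.526 of that water:
0.526×0.895×(1−α)×671.8 = 236.37
(1−α) = 236.37/316.26 = 0.7474;  α = 0.2526.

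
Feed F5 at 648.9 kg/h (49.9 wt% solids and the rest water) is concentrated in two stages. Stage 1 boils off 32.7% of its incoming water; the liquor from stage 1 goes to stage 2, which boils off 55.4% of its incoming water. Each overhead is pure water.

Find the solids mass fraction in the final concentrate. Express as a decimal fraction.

0.768

water in feed = 648.9×0.501 = 325.1 kg/h.
After stage 1: water left = (1−0.327)×325.1 = 218.79; stream total = 542.59 kg/h.
After stage 2: water left = (1−0.554)×218.79 = 97.581; final concentrate = 421.38 kg/h.
solids fraction = 323.8/421.38 = 0.768.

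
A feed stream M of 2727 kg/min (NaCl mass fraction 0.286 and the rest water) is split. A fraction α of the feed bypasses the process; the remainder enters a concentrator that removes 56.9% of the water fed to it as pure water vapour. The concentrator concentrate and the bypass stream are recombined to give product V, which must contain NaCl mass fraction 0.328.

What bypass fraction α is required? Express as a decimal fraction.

0.685

All 2727×0.286 = 779.92 kg/min of NaCl reaches V, so V = 779.92/0.328 = 2377.8 kg/min and vapour = 349.19 kg/min.
The evaporator receives (1−α)·2727 of feed at 0.714 water and removes 0.569 of that water:
0.569×0.714×(1−α)×2727 = 349.19
(1−α) = 349.19/1107.9 = 0.3152;  α = 0.6848.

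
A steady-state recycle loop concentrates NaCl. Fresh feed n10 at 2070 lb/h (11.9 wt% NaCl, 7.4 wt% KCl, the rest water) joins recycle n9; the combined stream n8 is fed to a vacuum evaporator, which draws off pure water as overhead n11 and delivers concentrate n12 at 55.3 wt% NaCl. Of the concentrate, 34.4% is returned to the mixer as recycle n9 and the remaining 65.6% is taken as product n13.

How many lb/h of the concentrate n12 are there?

Overall NaCl balance (none leaves overhead): NaCl in fresh feed = NaCl in product, i.e. 2070×0.119 = (1−0.344)·n12·0.553.
n12 = 246.33/(0.553×0.656) = 679.03 lb/h.

679 lb/h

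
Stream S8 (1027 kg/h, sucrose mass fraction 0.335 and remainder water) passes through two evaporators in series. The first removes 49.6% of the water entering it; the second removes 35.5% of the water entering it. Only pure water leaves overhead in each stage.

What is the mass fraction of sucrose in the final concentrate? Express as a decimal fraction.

water in feed = 1027×0.665 = 682.96 kg/h.
After stage 1: water left = (1−0.496)×682.96 = 344.21; stream total = 688.25 kg/h.
After stage 2: water left = (1−0.355)×344.21 = 222.02; final concentrate = 566.06 kg/h.
sucrose fraction = 344.05/566.06 = 0.608.

0.608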